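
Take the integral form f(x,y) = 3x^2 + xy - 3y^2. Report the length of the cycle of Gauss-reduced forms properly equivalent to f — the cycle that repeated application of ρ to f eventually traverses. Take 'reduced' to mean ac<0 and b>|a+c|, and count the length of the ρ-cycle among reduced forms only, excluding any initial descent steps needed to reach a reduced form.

D = 37, ⌊√D⌋ = 6
river: ρ → (-3,5,1)
river: ρ → (1,5,-3)
river: ρ → (-3,1,3)
river: ρ → (3,5,-1)
river: ρ → (-1,5,3)
river: ρ → (3,1,-3)
ρ-cycle length = 6 (tail of 0 descent steps not counted)

6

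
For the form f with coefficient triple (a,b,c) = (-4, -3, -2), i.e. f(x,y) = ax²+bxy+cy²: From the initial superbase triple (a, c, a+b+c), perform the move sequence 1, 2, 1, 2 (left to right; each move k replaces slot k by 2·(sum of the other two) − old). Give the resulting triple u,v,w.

start (-4,-2,-9) = (f(1,0),f(0,1),f(1,1))
replace slot 1: 2·((-2)+(-9)) − (-4) = -18 → (-18,-2,-9)
replace slot 2: 2·((-18)+(-9)) − (-2) = -52 → (-18,-52,-9)
replace slot 1: 2·((-52)+(-9)) − (-18) = -104 → (-104,-52,-9)
replace slot 2: 2·((-104)+(-9)) − (-52) = -174 → (-104,-174,-9)

-104,-174,-9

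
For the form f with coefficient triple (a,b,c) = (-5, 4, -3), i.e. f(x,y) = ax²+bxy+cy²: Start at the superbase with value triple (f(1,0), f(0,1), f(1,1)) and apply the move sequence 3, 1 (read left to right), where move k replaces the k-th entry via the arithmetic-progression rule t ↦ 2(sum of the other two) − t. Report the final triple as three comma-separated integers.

start (-5,-3,-4) = (f(1,0),f(0,1),f(1,1))
replace slot 3: 2·((-5)+(-3)) − (-4) = -12 → (-5,-3,-12)
replace slot 1: 2·((-3)+(-12)) − (-5) = -25 → (-25,-3,-12)

-25,-3,-12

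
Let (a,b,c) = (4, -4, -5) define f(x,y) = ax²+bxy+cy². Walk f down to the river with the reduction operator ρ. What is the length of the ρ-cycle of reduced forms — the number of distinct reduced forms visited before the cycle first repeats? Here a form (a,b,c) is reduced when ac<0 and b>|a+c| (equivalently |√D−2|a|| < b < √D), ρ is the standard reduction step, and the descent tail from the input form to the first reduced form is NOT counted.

D = 96, ⌊√D⌋ = 9
descent: ρ → (-5,4,4)  [lands on river]
river: ρ → (4,4,-5)
river: ρ → (-5,6,3)
river: ρ → (3,6,-5)
ρ-cycle length = 4 (tail of 1 descent step not counted)

4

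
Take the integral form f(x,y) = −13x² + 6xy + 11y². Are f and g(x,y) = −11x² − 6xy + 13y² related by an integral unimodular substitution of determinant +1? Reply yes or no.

D₁ = 608, D₂ = 608
river cycle of f (length 6): (11, 16, -8), (-8, 16, 11), (11, 6, -13), (-13, 20, 4), (4, 20, -13), (-13, 6, 11)
river cycle of g (length 6): (13, 6, -11), (-11, 16, 8), (8, 16, -11), (-11, 6, 13), (13, 20, -4), (-4, 20, 13)
cycles differ ⇒ inequivalent

no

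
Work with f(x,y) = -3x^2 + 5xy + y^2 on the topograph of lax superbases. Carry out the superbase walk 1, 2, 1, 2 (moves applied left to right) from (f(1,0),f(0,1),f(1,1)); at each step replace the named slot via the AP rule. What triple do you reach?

start (-3,1,3) = (f(1,0),f(0,1),f(1,1))
replace slot 1: 2·(1+3) − (-3) = 11 → (11,1,3)
replace slot 2: 2·(11+3) − 1 = 27 → (11,27,3)
replace slot 1: 2·(27+3) − 11 = 49 → (49,27,3)
replace slot 2: 2·(49+3) − 27 = 77 → (49,77,3)

49,77,3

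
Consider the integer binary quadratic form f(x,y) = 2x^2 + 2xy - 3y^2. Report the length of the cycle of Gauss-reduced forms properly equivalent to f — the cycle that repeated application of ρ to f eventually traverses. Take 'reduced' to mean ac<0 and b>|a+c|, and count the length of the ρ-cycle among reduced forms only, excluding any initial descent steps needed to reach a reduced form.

D = 28, ⌊√D⌋ = 5
river: ρ → (-3,4,1)
river: ρ → (1,4,-3)
river: ρ → (-3,2,2)
river: ρ → (2,2,-3)
ρ-cycle length = 4 (tail of 0 descent steps not counted)

4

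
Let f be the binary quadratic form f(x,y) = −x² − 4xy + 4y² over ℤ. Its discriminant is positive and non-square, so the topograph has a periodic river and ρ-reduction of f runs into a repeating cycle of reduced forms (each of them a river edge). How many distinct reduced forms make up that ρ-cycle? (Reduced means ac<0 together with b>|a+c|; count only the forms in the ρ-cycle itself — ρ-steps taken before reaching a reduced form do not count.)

D = 32, ⌊√D⌋ = 5
descent: ρ → (4,4,-1)  [lands on river]
river: ρ → (-1,4,4)
ρ-cycle length = 2 (tail of 1 descent step not counted)

2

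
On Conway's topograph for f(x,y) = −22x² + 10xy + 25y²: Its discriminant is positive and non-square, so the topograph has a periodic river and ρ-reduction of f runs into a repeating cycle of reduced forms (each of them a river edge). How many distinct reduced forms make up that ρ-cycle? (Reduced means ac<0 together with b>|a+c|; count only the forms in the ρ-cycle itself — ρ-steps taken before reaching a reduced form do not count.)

D = 2300, ⌊√D⌋ = 47
river: ρ → (25,40,-7)
river: ρ → (-7,44,13)
river: ρ → (13,34,-22)
river: ρ → (-22,10,25)
ρ-cycle length = 4 (tail of 0 descent steps not counted)

4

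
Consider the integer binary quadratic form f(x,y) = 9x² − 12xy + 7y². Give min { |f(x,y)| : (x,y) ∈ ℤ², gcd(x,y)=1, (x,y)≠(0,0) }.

translate: b→6 (≡-12 mod 18), so (9,-12,7)→(9,6,4)
flip: (9,6,4)→(4,-6,9)
translate: b→2 (≡-6 mod 8), so (4,-6,9)→(4,2,7)
reduced (well bottom): (4,2,7) with a≤c, −a<b≤a
well minimum = a = 4

4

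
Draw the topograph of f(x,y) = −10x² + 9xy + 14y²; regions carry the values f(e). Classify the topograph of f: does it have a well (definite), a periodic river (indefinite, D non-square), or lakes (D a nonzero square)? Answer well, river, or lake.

D = b²−4ac = 9² − 4·(-10)·14 = 641
D > 0 non-square ⇒ indefinite ⇒ periodic river

river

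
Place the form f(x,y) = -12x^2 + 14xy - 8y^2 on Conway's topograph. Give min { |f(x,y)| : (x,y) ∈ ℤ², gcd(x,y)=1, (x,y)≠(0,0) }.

translate: b→10 (≡-14 mod 24), so (12,-14,8)→(12,10,6)
flip: (12,10,6)→(6,-10,12)
translate: b→2 (≡-10 mod 12), so (6,-10,12)→(6,2,8)
reduced (well bottom): (6,2,8) with a≤c, −a<b≤a
well minimum |f| = |-6| = 6 (negative-definite)

6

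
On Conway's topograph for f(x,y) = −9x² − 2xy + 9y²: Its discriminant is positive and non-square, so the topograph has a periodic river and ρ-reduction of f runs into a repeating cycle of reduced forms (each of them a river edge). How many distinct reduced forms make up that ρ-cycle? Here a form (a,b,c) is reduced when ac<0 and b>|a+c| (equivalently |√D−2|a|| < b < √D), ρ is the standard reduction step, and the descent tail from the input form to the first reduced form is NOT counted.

D = 328, ⌊√D⌋ = 18
descent: ρ → (9,2,-9)  [lands on river]
river: ρ → (-9,16,2)
river: ρ → (2,16,-9)
river: ρ → (-9,2,9)
river: ρ → (9,16,-2)
river: ρ → (-2,16,9)
ρ-cycle length = 6 (tail of 1 descent step not counted)

6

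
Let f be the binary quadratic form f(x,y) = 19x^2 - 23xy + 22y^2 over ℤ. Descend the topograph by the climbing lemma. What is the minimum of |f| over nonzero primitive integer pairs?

translate: b→15 (≡-23 mod 38), so (19,-23,22)→(19,15,18)
flip: (19,15,18)→(18,-15,19)
reduced (well bottom): (18,-15,19) with a≤c, −a<b≤a
well minimum = a = 18

18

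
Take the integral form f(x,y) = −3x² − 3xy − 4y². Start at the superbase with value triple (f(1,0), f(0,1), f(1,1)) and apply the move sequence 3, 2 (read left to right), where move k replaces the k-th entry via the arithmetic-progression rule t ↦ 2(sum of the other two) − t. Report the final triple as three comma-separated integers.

start (-3,-4,-10) = (f(1,0),f(0,1),f(1,1))
replace slot 3: 2·((-3)+(-4)) − (-10) = -4 → (-3,-4,-4)
replace slot 2: 2·((-3)+(-4)) − (-4) = -10 → (-3,-10,-4)

-3,-10,-4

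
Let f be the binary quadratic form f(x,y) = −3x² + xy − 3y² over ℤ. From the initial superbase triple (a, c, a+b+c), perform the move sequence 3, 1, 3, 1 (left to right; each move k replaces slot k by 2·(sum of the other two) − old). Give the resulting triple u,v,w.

start (-3,-3,-5) = (f(1,0),f(0,1),f(1,1))
replace slot 3: 2·((-3)+(-3)) − (-5) = -7 → (-3,-3,-7)
replace slot 1: 2·((-3)+(-7)) − (-3) = -17 → (-17,-3,-7)
replace slot 3: 2·((-17)+(-3)) − (-7) = -33 → (-17,-3,-33)
replace slot 1: 2·((-3)+(-33)) − (-17) = -55 → (-55,-3,-33)

-55,-3,-33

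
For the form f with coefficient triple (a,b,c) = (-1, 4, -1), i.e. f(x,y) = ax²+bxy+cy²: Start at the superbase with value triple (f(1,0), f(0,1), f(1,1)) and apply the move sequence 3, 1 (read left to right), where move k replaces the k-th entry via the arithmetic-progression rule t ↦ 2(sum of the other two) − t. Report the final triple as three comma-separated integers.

start (-1,-1,2) = (f(1,0),f(0,1),f(1,1))
replace slot 3: 2·((-1)+(-1)) − 2 = -6 → (-1,-1,-6)
replace slot 1: 2·((-1)+(-6)) − (-1) = -13 → (-13,-1,-6)

-13,-1,-6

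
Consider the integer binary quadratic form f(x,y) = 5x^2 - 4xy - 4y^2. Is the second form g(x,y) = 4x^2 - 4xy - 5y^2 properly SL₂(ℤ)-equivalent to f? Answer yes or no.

D₁ = 96, D₂ = 96
river cycle of f (length 4): (-4, 4, 5), (5, 6, -3), (-3, 6, 5), (5, 4, -4)
river cycle of g (length 4): (-5, 4, 4), (4, 4, -5), (-5, 6, 3), (3, 6, -5)
cycles differ ⇒ inequivalent

no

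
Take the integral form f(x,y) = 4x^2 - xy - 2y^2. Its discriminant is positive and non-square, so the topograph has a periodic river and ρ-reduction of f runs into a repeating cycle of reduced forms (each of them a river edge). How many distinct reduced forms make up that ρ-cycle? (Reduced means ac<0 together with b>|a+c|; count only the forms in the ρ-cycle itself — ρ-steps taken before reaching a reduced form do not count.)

D = 33, ⌊√D⌋ = 5
descent: ρ → (-2,5,1)  [lands on river]
river: ρ → (1,5,-2)
river: ρ → (-2,3,3)
river: ρ → (3,3,-2)
ρ-cycle length = 4 (tail of 1 descent step not counted)

4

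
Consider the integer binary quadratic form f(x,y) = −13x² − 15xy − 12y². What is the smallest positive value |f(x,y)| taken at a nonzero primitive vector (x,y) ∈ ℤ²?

translate: b→-11 (≡15 mod 26), so (13,15,12)→(13,-11,10)
flip: (13,-11,10)→(10,11,13)
translate: b→-9 (≡11 mod 20), so (10,11,13)→(10,-9,12)
reduced (well bottom): (10,-9,12) with a≤c, −a<b≤a
well minimum |f| = |-10| = 10 (negative-definite)

10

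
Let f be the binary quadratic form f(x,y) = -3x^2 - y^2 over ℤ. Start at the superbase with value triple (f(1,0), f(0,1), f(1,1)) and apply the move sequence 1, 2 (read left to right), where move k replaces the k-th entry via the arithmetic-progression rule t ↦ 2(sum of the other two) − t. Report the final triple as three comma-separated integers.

start (-3,-1,-4) = (f(1,0),f(0,1),f(1,1))
replace slot 1: 2·((-1)+(-4)) − (-3) = -7 → (-7,-1,-4)
replace slot 2: 2·((-7)+(-4)) − (-1) = -21 → (-7,-21,-4)

-7,-21,-4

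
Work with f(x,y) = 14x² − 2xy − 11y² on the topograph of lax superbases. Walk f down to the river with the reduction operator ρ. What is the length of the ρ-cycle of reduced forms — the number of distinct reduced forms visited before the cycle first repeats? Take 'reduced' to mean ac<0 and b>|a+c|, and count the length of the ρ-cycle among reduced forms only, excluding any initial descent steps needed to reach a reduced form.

D = 620, ⌊√D⌋ = 24
descent: ρ → (-11,24,1)  [lands on river]
river: ρ → (1,24,-11)
river: ρ → (-11,20,5)
river: ρ → (5,20,-11)
ρ-cycle length = 4 (tail of 1 descent step not counted)

4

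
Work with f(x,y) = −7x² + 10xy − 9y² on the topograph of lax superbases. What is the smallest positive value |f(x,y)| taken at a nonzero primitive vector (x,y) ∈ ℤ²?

translate: b→4 (≡-10 mod 14), so (7,-10,9)→(7,4,6)
flip: (7,4,6)→(6,-4,7)
reduced (well bottom): (6,-4,7) with a≤c, −a<b≤a
well minimum |f| = |-6| = 6 (negative-definite)

6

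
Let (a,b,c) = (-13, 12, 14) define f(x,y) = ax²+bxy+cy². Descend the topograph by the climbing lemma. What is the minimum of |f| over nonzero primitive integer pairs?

river: ρ → (14,16,-11)
river: ρ → (-11,28,2)
river: ρ → (2,28,-11)
river: ρ → (-11,16,14)
river: ρ → (14,12,-13)
river: ρ → (-13,14,13)
river: ρ → (13,12,-14)
river: ρ → (-14,16,11)
river: ρ → (11,28,-2)
river: ρ → (-2,28,11)
river: ρ → (11,16,-14)
river: ρ → (-14,12,13)
river: ρ → (13,14,-13)
river: ρ → (-13,12,14)
closes: descent 0, river 14
min |a| on river = 2

2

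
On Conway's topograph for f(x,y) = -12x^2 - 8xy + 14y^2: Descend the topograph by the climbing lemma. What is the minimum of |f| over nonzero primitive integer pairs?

descent: ρ → (14,8,-12)  [lands on river]
river: ρ → (-12,16,10)
river: ρ → (10,24,-4)
river: ρ → (-4,24,10)
river: ρ → (10,16,-12)
river: ρ → (-12,8,14)
river: ρ → (14,20,-6)
river: ρ → (-6,16,20)
river: ρ → (20,24,-2)
river: ρ → (-2,24,20)
river: ρ → (20,16,-6)
river: ρ → (-6,20,14)
closes: descent 1, river 12
min |a| on river = 2

2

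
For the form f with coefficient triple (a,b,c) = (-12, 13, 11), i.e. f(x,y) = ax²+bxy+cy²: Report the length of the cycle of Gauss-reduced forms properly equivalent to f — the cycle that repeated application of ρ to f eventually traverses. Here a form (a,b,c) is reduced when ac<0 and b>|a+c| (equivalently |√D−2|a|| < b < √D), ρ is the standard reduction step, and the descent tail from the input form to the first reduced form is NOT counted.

D = 697, ⌊√D⌋ = 26
river: ρ → (11,9,-14)
river: ρ → (-14,19,6)
river: ρ → (6,17,-17)
river: ρ → (-17,17,6)
river: ρ → (6,19,-14)
river: ρ → (-14,9,11)
river: ρ → (11,13,-12)
river: ρ → (-12,11,12)
river: ρ → (12,13,-11)
river: ρ → (-11,9,14)
river: ρ → (14,19,-6)
river: ρ → (-6,17,17)
river: ρ → (17,17,-6)
river: ρ → (-6,19,14)
river: ρ → (14,9,-11)
river: ρ → (-11,13,12)
river: ρ → (12,11,-12)
river: ρ → (-12,13,11)
ρ-cycle length = 18 (tail of 0 descent steps not counted)

18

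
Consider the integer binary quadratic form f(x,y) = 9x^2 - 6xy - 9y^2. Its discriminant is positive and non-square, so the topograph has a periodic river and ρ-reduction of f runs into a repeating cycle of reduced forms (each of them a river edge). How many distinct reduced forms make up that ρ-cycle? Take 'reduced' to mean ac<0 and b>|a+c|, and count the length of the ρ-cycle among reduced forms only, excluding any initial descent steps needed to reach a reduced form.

D = 360, ⌊√D⌋ = 18
descent: ρ → (-9,6,9)  [lands on river]
river: ρ → (9,12,-6)
river: ρ → (-6,12,9)
river: ρ → (9,6,-9)
river: ρ → (-9,12,6)
river: ρ → (6,12,-9)
ρ-cycle length = 6 (tail of 1 descent step not counted)

6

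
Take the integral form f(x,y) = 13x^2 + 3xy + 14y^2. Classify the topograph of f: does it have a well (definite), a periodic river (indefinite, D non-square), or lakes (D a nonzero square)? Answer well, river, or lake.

D = b²−4ac = 3² − 4·13·14 = -719
D < 0 ⇒ definite ⇒ every region one sign ⇒ single well

well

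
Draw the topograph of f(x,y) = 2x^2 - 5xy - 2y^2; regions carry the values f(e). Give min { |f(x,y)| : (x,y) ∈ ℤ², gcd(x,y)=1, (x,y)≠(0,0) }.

descent: ρ → (-2,5,2)  [lands on river]
river: ρ → (2,3,-4)
river: ρ → (-4,5,1)
river: ρ → (1,5,-4)
river: ρ → (-4,3,2)
river: ρ → (2,5,-2)
river: ρ → (-2,3,4)
river: ρ → (4,5,-1)
river: ρ → (-1,5,4)
river: ρ → (4,3,-2)
closes: descent 1, river 10
min |a| on river = 1

1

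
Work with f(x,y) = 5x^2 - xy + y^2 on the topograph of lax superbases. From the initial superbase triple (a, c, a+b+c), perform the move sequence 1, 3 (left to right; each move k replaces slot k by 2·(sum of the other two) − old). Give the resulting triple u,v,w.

start (5,1,5) = (f(1,0),f(0,1),f(1,1))
replace slot 1: 2·(1+5) − 5 = 7 → (7,1,5)
replace slot 3: 2·(7+1) − 5 = 11 → (7,1,11)

7,1,11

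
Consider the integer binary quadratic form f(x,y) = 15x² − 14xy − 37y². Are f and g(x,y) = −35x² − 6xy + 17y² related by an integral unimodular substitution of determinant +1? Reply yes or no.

D₁ = 2416, D₂ = 2416
river cycle of f (length 44): (15, 46, -5), (-5, 44, 24), (24, 4, -25), (-25, 46, 3), (3, 44, -40), (-40, 36, 7), (7, 48, -4), (-4, 48, 7), (7, 36, -40), (-40, 44, 3), … (34 more)
river cycle of g (length 44): (17, 40, -12), (-12, 32, 29), (29, 26, -15), (-15, 34, 21), (21, 8, -28), (-28, 48, 1), (1, 48, -28), (-28, 8, 21), (21, 34, -15), (-15, 26, 29), … (34 more)
cycles differ ⇒ inequivalent

no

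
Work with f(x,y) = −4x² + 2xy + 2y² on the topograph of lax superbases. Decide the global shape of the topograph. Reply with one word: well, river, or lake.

D = b²−4ac = 2² − 4·(-4)·2 = 36
D = 6² is a perfect square ⇒ form factors over ℤ ⇒ lakes

lake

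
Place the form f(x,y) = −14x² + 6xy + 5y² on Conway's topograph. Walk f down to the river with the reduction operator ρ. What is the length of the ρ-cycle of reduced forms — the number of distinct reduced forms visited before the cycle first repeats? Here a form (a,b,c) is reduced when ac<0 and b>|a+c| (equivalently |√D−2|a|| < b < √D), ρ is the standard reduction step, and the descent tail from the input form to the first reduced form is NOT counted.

D = 316, ⌊√D⌋ = 17
descent: ρ → (5,14,-6)  [lands on river]
river: ρ → (-6,10,9)
river: ρ → (9,8,-7)
river: ρ → (-7,6,10)
river: ρ → (10,14,-3)
river: ρ → (-3,16,5)
ρ-cycle length = 6 (tail of 1 descent step not counted)

6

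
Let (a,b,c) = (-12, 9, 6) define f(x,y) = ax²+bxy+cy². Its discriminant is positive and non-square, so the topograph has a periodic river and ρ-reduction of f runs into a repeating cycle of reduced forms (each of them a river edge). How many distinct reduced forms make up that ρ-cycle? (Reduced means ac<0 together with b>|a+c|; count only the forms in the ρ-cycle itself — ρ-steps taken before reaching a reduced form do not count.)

D = 369, ⌊√D⌋ = 19
river: ρ → (6,15,-6)
river: ρ → (-6,9,12)
river: ρ → (12,15,-3)
river: ρ → (-3,15,12)
river: ρ → (12,9,-6)
river: ρ → (-6,15,6)
river: ρ → (6,9,-12)
river: ρ → (-12,15,3)
river: ρ → (3,15,-12)
river: ρ → (-12,9,6)
ρ-cycle length = 10 (tail of 0 descent steps not counted)

10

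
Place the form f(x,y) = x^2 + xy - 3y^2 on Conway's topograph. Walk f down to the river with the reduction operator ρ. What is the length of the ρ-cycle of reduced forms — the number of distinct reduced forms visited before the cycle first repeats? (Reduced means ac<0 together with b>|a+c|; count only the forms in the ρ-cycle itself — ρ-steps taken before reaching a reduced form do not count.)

D = 13, ⌊√D⌋ = 3
descent: ρ → (-3,-1,1)
descent: ρ → (1,3,-1)  [lands on river]
river: ρ → (-1,3,1)
ρ-cycle length = 2 (tail of 2 descent steps not counted)

2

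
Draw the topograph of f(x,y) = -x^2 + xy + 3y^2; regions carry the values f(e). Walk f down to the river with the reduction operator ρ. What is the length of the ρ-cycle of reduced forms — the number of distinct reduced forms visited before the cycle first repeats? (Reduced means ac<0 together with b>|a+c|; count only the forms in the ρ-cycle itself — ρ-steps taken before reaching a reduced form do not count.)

D = 13, ⌊√D⌋ = 3
descent: ρ → (3,-1,-1)
descent: ρ → (-1,3,1)  [lands on river]
river: ρ → (1,3,-1)
ρ-cycle length = 2 (tail of 2 descent steps not counted)

2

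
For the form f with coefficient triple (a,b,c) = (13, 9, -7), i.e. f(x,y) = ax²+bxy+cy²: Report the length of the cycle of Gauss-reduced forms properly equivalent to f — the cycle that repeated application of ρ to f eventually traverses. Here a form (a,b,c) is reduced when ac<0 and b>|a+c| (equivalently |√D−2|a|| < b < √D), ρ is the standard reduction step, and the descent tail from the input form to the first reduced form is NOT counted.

D = 445, ⌊√D⌋ = 21
river: ρ → (-7,19,3)
river: ρ → (3,17,-13)
river: ρ → (-13,9,7)
river: ρ → (7,19,-3)
river: ρ → (-3,17,13)
river: ρ → (13,9,-7)
ρ-cycle length = 6 (tail of 0 descent steps not counted)

6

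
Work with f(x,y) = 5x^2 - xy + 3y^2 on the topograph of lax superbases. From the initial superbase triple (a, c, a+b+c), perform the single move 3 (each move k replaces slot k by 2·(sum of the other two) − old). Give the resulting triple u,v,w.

start (5,3,7) = (f(1,0),f(0,1),f(1,1))
replace slot 3: 2·(5+3) − 7 = 9 → (5,3,9)

5,3,9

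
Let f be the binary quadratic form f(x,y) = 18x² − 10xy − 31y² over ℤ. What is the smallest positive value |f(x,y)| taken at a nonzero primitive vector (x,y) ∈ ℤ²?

descent: ρ → (-31,10,18)
descent: ρ → (18,26,-23)  [lands on river]
river: ρ → (-23,20,21)
river: ρ → (21,22,-22)
river: ρ → (-22,22,21)
river: ρ → (21,20,-23)
river: ρ → (-23,26,18)
river: ρ → (18,46,-3)
river: ρ → (-3,44,33)
river: ρ → (33,22,-14)
river: ρ → (-14,34,21)
river: ρ → (21,8,-27)
river: ρ → (-27,46,2)
river: ρ → (2,46,-27)
river: ρ → (-27,8,21)
river: ρ → (21,34,-14)
river: ρ → (-14,22,33)
river: ρ → (33,44,-3)
river: ρ → (-3,46,18)
closes: descent 2, river 18
min |a| on river = 2

2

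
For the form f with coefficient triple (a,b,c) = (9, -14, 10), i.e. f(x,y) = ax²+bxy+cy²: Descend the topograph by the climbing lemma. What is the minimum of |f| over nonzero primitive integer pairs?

translate: b→4 (≡-14 mod 18), so (9,-14,10)→(9,4,5)
flip: (9,4,5)→(5,-4,9)
reduced (well bottom): (5,-4,9) with a≤c, −a<b≤a
well minimum = a = 5

5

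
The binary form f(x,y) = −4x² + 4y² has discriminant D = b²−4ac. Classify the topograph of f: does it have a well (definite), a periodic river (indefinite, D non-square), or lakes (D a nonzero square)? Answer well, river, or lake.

D = b²−4ac = 0² − 4·(-4)·4 = 64
D = 8² is a perfect square ⇒ form factors over ℤ ⇒ lakes

lake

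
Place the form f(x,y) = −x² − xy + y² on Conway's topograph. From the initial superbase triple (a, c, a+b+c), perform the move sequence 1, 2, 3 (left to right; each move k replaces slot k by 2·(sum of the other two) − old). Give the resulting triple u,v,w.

start (-1,1,-1) = (f(1,0),f(0,1),f(1,1))
replace slot 1: 2·(1+(-1)) − (-1) = 1 → (1,1,-1)
replace slot 2: 2·(1+(-1)) − 1 = -1 → (1,-1,-1)
replace slot 3: 2·(1+(-1)) − (-1) = 1 → (1,-1,1)

1,-1,1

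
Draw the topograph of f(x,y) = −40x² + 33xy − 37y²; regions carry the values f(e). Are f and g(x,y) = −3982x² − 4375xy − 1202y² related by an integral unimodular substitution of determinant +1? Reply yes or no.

D₁ = -4831, D₂ = -4831
f is negative-definite; reduce −f:
−f: flip: (40,-33,37)→(37,33,40)
−f: reduced (well bottom): (37,33,40) with a≤c, −a<b≤a
flip sign back: reduced form of f is (-37,-33,-40)
g is negative-definite; reduce −g:
−g: translate: b→-3589 (≡4375 mod 7964), so (3982,4375,1202)→(3982,-3589,809)
−g: flip: (3982,-3589,809)→(809,3589,3982)
−g: translate: b→353 (≡3589 mod 1618), so (809,3589,3982)→(809,353,40)
−g: flip: (809,353,40)→(40,-353,809)
−g: translate: b→-33 (≡-353 mod 80), so (40,-353,809)→(40,-33,37)
−g: flip: (40,-33,37)→(37,33,40)
−g: reduced (well bottom): (37,33,40) with a≤c, −a<b≤a
flip sign back: reduced form of g is (-37,-33,-40)
reduced forms (-37, -33, -40) vs (-37, -33, -40) ⇒ equivalent

yes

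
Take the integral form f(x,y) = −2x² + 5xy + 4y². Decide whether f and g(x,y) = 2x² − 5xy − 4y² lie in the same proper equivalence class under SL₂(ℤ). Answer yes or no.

D₁ = 57, D₂ = 57
river cycle of f (length 6): (4, 3, -3), (-3, 3, 4), (4, 5, -2), (-2, 7, 1), (1, 7, -2), (-2, 5, 4)
river cycle of g (length 6): (-4, 5, 2), (2, 7, -1), (-1, 7, 2), (2, 5, -4), (-4, 3, 3), (3, 3, -4)
cycles differ ⇒ inequivalent

no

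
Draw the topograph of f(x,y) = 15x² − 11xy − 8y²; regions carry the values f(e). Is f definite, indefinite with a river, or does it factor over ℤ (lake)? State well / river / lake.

D = b²−4ac = (-11)² − 4·15·(-8) = 601
D > 0 non-square ⇒ indefinite ⇒ periodic river

river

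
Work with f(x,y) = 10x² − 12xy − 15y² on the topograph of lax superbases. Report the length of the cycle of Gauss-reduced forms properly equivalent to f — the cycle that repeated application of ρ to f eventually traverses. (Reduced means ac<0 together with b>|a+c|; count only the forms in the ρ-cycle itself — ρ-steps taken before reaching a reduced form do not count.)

D = 744, ⌊√D⌋ = 27
descent: ρ → (-15,12,10)  [lands on river]
river: ρ → (10,8,-17)
river: ρ → (-17,26,1)
river: ρ → (1,26,-17)
river: ρ → (-17,8,10)
river: ρ → (10,12,-15)
river: ρ → (-15,18,7)
river: ρ → (7,24,-6)
river: ρ → (-6,24,7)
river: ρ → (7,18,-15)
ρ-cycle length = 10 (tail of 1 descent step not counted)

10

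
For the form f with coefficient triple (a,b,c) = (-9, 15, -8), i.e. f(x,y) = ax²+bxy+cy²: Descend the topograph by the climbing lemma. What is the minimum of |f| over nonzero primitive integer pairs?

translate: b→3 (≡-15 mod 18), so (9,-15,8)→(9,3,2)
flip: (9,3,2)→(2,-3,9)
translate: b→1 (≡-3 mod 4), so (2,-3,9)→(2,1,8)
reduced (well bottom): (2,1,8) with a≤c, −a<b≤a
well minimum |f| = |-2| = 2 (negative-definite)

2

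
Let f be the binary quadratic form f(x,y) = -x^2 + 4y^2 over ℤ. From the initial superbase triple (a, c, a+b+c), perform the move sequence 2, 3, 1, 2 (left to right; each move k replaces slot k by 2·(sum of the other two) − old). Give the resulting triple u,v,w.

start (-1,4,3) = (f(1,0),f(0,1),f(1,1))
replace slot 2: 2·((-1)+3) − 4 = 0 → (-1,0,3)
replace slot 3: 2·((-1)+0) − 3 = -5 → (-1,0,-5)
replace slot 1: 2·(0+(-5)) − (-1) = -9 → (-9,0,-5)
replace slot 2: 2·((-9)+(-5)) − 0 = -28 → (-9,-28,-5)

-9,-28,-5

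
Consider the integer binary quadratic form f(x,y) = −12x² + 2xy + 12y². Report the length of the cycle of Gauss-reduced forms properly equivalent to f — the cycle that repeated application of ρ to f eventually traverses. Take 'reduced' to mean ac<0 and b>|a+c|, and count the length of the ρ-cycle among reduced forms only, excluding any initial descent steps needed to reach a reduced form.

D = 580, ⌊√D⌋ = 24
river: ρ → (12,22,-2)
river: ρ → (-2,22,12)
river: ρ → (12,2,-12)
river: ρ → (-12,22,2)
river: ρ → (2,22,-12)
river: ρ → (-12,2,12)
ρ-cycle length = 6 (tail of 0 descent steps not counted)

6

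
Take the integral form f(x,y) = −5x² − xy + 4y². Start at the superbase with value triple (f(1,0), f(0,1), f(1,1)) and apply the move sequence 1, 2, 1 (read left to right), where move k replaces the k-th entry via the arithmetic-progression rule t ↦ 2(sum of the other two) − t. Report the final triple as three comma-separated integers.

start (-5,4,-2) = (f(1,0),f(0,1),f(1,1))
replace slot 1: 2·(4+(-2)) − (-5) = 9 → (9,4,-2)
replace slot 2: 2·(9+(-2)) − 4 = 10 → (9,10,-2)
replace slot 1: 2·(10+(-2)) − 9 = 7 → (7,10,-2)

7,10,-2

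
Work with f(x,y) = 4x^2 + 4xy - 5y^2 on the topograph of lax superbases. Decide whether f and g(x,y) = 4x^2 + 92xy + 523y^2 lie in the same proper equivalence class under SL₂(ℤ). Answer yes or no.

D₁ = 96, D₂ = 96
river cycle of f (length 4): (-5, 6, 3), (3, 6, -5), (-5, 4, 4), (4, 4, -5)
river cycle of g (length 4): (4, 4, -5), (-5, 6, 3), (3, 6, -5), (-5, 4, 4)
cycles coincide ⇒ equivalent

yes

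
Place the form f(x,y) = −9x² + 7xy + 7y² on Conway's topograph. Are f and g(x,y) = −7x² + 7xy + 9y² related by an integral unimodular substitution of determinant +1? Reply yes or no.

D₁ = 301, D₂ = 301
river cycle of f (length 10): (7, 7, -9), (-9, 11, 5), (5, 9, -11), (-11, 13, 3), (3, 17, -1), (-1, 17, 3), (3, 13, -11), (-11, 9, 5), (5, 11, -9), (-9, 7, 7)
river cycle of g (length 10): (9, 11, -5), (-5, 9, 11), (11, 13, -3), (-3, 17, 1), (1, 17, -3), (-3, 13, 11), (11, 9, -5), (-5, 11, 9), (9, 7, -7), (-7, 7, 9)
cycles differ ⇒ inequivalent

no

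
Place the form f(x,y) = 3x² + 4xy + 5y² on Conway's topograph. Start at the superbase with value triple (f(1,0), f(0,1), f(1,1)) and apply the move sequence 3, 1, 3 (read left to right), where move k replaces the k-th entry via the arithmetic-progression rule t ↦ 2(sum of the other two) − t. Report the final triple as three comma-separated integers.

start (3,5,12) = (f(1,0),f(0,1),f(1,1))
replace slot 3: 2·(3+5) − 12 = 4 → (3,5,4)
replace slot 1: 2·(5+4) − 3 = 15 → (15,5,4)
replace slot 3: 2·(15+5) − 4 = 36 → (15,5,36)

15,5,36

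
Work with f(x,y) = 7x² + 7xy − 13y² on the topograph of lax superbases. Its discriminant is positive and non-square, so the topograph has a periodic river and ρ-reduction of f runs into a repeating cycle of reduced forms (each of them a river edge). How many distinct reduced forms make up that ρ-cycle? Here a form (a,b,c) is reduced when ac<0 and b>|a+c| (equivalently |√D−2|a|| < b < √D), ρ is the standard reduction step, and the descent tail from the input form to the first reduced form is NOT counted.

D = 413, ⌊√D⌋ = 20
river: ρ → (-13,19,1)
river: ρ → (1,19,-13)
river: ρ → (-13,7,7)
river: ρ → (7,7,-13)
ρ-cycle length = 4 (tail of 0 descent steps not counted)

4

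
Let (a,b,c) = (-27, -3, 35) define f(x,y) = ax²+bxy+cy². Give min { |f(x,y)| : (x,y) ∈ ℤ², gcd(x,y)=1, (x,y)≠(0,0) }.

descent: ρ → (35,3,-27)
descent: ρ → (-27,51,11)  [lands on river]
river: ρ → (11,59,-7)
river: ρ → (-7,53,35)
river: ρ → (35,17,-25)
river: ρ → (-25,33,27)
river: ρ → (27,21,-31)
river: ρ → (-31,41,17)
river: ρ → (17,61,-1)
river: ρ → (-1,61,17)
river: ρ → (17,41,-31)
river: ρ → (-31,21,27)
river: ρ → (27,33,-25)
river: ρ → (-25,17,35)
river: ρ → (35,53,-7)
river: ρ → (-7,59,11)
river: ρ → (11,51,-27)
river: ρ → (-27,57,5)
river: ρ → (5,53,-49)
river: ρ → (-49,45,9)
river: ρ → (9,45,-49)
river: ρ → (-49,53,5)
river: ρ → (5,57,-27)
closes: descent 2, river 22
min |a| on river = 1

1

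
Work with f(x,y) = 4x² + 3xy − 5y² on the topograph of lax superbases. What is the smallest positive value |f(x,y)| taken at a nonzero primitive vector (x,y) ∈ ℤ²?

river: ρ → (-5,7,2)
river: ρ → (2,9,-1)
river: ρ → (-1,9,2)
river: ρ → (2,7,-5)
river: ρ → (-5,3,4)
river: ρ → (4,5,-4)
river: ρ → (-4,3,5)
river: ρ → (5,7,-2)
river: ρ → (-2,9,1)
river: ρ → (1,9,-2)
river: ρ → (-2,7,5)
river: ρ → (5,3,-4)
river: ρ → (-4,5,4)
river: ρ → (4,3,-5)
closes: descent 0, river 14
min |a| on river = 1

1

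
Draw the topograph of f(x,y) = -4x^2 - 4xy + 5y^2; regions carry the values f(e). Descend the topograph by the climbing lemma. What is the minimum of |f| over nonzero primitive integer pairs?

descent: ρ → (5,4,-4)  [lands on river]
river: ρ → (-4,4,5)
river: ρ → (5,6,-3)
river: ρ → (-3,6,5)
closes: descent 1, river 4
min |a| on river = 3

3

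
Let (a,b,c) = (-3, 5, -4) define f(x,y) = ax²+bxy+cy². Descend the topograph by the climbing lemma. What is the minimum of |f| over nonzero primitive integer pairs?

translate: b→1 (≡-5 mod 6), so (3,-5,4)→(3,1,2)
flip: (3,1,2)→(2,-1,3)
reduced (well bottom): (2,-1,3) with a≤c, −a<b≤a
well minimum |f| = |-2| = 2 (negative-definite)

2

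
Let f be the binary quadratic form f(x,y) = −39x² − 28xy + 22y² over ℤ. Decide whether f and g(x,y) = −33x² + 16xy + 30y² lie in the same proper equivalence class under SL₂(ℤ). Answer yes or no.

D₁ = 4216, D₂ = 4216
river cycle of f (length 26): (22, 28, -39), (-39, 50, 11), (11, 60, -14), (-14, 52, 27), (27, 56, -10), (-10, 64, 3), (3, 62, -31), (-31, 62, 3), (3, 64, -10), (-10, 56, 27), … (16 more)
river cycle of g (length 36): (30, 44, -19), (-19, 32, 42), (42, 52, -9), (-9, 56, 30), (30, 64, -1), (-1, 64, 30), (30, 56, -9), (-9, 52, 42), (42, 32, -19), (-19, 44, 30), … (26 more)
cycles differ ⇒ inequivalent

no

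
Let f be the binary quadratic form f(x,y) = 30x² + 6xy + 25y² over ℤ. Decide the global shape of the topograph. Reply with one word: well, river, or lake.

D = b²−4ac = 6² − 4·30·25 = -2964
D < 0 ⇒ definite ⇒ every region one sign ⇒ single well

well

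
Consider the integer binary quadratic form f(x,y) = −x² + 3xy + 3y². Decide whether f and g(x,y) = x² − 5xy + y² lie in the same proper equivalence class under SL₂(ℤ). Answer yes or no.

D₁ = 21, D₂ = 21
river cycle of f (length 2): (3, 3, -1), (-1, 3, 3)
river cycle of g (length 2): (1, 3, -3), (-3, 3, 1)
cycles differ ⇒ inequivalent

no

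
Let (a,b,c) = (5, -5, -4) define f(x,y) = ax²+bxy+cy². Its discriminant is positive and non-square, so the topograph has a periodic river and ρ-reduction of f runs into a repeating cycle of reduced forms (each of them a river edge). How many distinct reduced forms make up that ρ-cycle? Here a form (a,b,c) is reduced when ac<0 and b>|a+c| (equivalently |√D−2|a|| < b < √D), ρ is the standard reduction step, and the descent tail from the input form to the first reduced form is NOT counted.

D = 105, ⌊√D⌋ = 10
descent: ρ → (-4,5,5)  [lands on river]
river: ρ → (5,5,-4)
river: ρ → (-4,3,6)
river: ρ → (6,9,-1)
river: ρ → (-1,9,6)
river: ρ → (6,3,-4)
ρ-cycle length = 6 (tail of 1 descent step not counted)

6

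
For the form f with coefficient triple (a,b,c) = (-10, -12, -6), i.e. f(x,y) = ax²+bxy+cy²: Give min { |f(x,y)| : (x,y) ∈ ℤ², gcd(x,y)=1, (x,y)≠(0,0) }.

translate: b→-8 (≡12 mod 20), so (10,12,6)→(10,-8,4)
flip: (10,-8,4)→(4,8,10)
translate: b→0 (≡8 mod 8), so (4,8,10)→(4,0,6)
reduced (well bottom): (4,0,6) with a≤c, −a<b≤a
well minimum |f| = |-4| = 4 (negative-definite)

4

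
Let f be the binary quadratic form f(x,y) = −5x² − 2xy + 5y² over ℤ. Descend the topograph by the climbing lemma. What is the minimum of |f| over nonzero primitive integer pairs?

descent: ρ → (5,2,-5)  [lands on river]
river: ρ → (-5,8,2)
river: ρ → (2,8,-5)
river: ρ → (-5,2,5)
river: ρ → (5,8,-2)
river: ρ → (-2,8,5)
closes: descent 1, river 6
min |a| on river = 2

2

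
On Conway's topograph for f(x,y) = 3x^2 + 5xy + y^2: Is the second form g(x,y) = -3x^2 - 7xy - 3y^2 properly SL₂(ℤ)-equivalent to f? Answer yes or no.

D₁ = 13, D₂ = 13
river cycle of f (length 2): (1, 3, -1), (-1, 3, 1)
river cycle of g (length 2): (1, 3, -1), (-1, 3, 1)
cycles coincide ⇒ equivalent

yes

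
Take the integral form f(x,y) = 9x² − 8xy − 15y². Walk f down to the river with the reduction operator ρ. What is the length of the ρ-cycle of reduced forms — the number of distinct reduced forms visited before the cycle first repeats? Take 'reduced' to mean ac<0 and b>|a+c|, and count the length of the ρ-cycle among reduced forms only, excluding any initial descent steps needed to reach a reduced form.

D = 604, ⌊√D⌋ = 24
descent: ρ → (-15,8,9)  [lands on river]
river: ρ → (9,10,-14)
river: ρ → (-14,18,5)
river: ρ → (5,22,-6)
river: ρ → (-6,14,17)
river: ρ → (17,20,-3)
river: ρ → (-3,22,10)
river: ρ → (10,18,-7)
river: ρ → (-7,24,1)
river: ρ → (1,24,-7)
river: ρ → (-7,18,10)
river: ρ → (10,22,-3)
river: ρ → (-3,20,17)
river: ρ → (17,14,-6)
river: ρ → (-6,22,5)
river: ρ → (5,18,-14)
river: ρ → (-14,10,9)
river: ρ → (9,8,-15)
river: ρ → (-15,22,2)
river: ρ → (2,22,-15)
ρ-cycle length = 20 (tail of 1 descent step not counted)

20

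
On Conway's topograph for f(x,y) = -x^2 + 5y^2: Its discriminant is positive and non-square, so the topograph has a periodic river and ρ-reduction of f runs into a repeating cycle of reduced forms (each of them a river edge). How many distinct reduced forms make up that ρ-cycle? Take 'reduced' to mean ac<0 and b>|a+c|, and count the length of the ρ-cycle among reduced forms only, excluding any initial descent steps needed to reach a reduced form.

D = 20, ⌊√D⌋ = 4
descent: ρ → (5,0,-1)
descent: ρ → (-1,4,1)  [lands on river]
river: ρ → (1,4,-1)
ρ-cycle length = 2 (tail of 2 descent steps not counted)

2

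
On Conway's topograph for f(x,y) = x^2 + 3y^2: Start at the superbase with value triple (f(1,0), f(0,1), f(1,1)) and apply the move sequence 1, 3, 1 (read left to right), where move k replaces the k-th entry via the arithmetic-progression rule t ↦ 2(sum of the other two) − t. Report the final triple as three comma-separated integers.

start (1,3,4) = (f(1,0),f(0,1),f(1,1))
replace slot 1: 2·(3+4) − 1 = 13 → (13,3,4)
replace slot 3: 2·(13+3) − 4 = 28 → (13,3,28)
replace slot 1: 2·(3+28) − 13 = 49 → (49,3,28)

49,3,28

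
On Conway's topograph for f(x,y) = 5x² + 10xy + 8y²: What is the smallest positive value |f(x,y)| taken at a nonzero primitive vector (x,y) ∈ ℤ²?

translate: b→0 (≡10 mod 10), so (5,10,8)→(5,0,3)
flip: (5,0,3)→(3,0,5)
reduced (well bottom): (3,0,5) with a≤c, −a<b≤a
well minimum = a = 3

3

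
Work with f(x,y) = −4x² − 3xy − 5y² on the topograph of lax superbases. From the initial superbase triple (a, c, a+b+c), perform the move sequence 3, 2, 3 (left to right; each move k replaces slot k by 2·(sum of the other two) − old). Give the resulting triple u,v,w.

start (-4,-5,-12) = (f(1,0),f(0,1),f(1,1))
replace slot 3: 2·((-4)+(-5)) − (-12) = -6 → (-4,-5,-6)
replace slot 2: 2·((-4)+(-6)) − (-5) = -15 → (-4,-15,-6)
replace slot 3: 2·((-4)+(-15)) − (-6) = -32 → (-4,-15,-32)

-4,-15,-32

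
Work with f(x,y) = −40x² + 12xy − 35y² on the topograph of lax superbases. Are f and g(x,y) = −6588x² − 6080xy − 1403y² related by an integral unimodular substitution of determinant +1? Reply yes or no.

D₁ = -5456, D₂ = -5456
f is negative-definite; reduce −f:
−f: flip: (40,-12,35)→(35,12,40)
−f: reduced (well bottom): (35,12,40) with a≤c, −a<b≤a
flip sign back: reduced form of f is (-35,-12,-40)
g is negative-definite; reduce −g:
−g: flip: (6588,6080,1403)→(1403,-6080,6588)
−g: translate: b→-468 (≡-6080 mod 2806), so (1403,-6080,6588)→(1403,-468,40)
−g: flip: (1403,-468,40)→(40,468,1403)
−g: translate: b→-12 (≡468 mod 80), so (40,468,1403)→(40,-12,35)
−g: flip: (40,-12,35)→(35,12,40)
−g: reduced (well bottom): (35,12,40) with a≤c, −a<b≤a
flip sign back: reduced form of g is (-35,-12,-40)
reduced forms (-35, -12, -40) vs (-35, -12, -40) ⇒ equivalent

yes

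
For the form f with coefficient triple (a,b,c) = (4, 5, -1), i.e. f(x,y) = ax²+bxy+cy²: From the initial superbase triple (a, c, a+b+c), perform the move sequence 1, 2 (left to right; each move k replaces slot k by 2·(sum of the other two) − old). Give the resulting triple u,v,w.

start (4,-1,8) = (f(1,0),f(0,1),f(1,1))
replace slot 1: 2·((-1)+8) − 4 = 10 → (10,-1,8)
replace slot 2: 2·(10+8) − (-1) = 37 → (10,37,8)

10,37,8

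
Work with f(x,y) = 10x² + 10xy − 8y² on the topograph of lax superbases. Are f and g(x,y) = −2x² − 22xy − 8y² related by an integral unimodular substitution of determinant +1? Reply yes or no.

D₁ = 420, D₂ = 420
river cycle of f (length 6): (-8, 6, 12), (12, 18, -2), (-2, 18, 12), (12, 6, -8), (-8, 10, 10), (10, 10, -8)
river cycle of g (length 6): (-8, 6, 12), (12, 18, -2), (-2, 18, 12), (12, 6, -8), (-8, 10, 10), (10, 10, -8)
cycles coincide ⇒ equivalent

yes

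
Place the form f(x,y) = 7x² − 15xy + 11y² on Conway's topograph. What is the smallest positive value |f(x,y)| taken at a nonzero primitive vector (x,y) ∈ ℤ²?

translate: b→-1 (≡-15 mod 14), so (7,-15,11)→(7,-1,3)
flip: (7,-1,3)→(3,1,7)
reduced (well bottom): (3,1,7) with a≤c, −a<b≤a
well minimum = a = 3

3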